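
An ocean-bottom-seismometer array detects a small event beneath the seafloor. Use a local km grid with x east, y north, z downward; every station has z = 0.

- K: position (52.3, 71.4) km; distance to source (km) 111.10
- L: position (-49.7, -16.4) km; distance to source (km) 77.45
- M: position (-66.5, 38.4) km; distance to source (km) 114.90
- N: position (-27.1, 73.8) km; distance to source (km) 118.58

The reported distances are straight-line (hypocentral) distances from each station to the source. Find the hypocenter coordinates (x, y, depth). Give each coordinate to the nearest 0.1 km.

(20.3, -30.7, 29.9)

Each station gives a sphere (x−x_i)² + (y−y_i)² + z² = d_i² (stations at z=0).
Subtracting the K sphere from L and M: z² cancels, leaving linear equations in x and y:
-204.0 x − 175.6 y = 1250.51
-237.6 x − 66.0 y = -2795.24
Solving: x ≈ 20.290, y ≈ -30.693 km (keep extra digits for the depth step; rounded: 20.3, -30.7).
Then from the K sphere: z² = 111.10² − (x − 52.3)² − (y − 71.4)² with x = 20.290, y = -30.693, so z ≈ 29.926 ≈ 29.9 km.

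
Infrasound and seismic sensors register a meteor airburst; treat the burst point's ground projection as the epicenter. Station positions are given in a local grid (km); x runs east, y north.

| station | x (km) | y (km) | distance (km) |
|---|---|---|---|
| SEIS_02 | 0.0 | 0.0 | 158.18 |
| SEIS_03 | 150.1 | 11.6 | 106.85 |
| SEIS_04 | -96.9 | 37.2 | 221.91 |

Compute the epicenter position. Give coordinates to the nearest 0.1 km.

112.2 km east, 111.5 km north

Circle about each station: x² + y² = 158.18²; (x − 150.1)² + (y − 11.6)² = 106.85²; (x + 96.9)² + (y − 37.2)² = 221.91².
Subtracting the SEIS_02 equation from the SEIS_03 and SEIS_04 equations removes the quadratic terms:
300.2 x + 23.2 y = 36268.56
-193.8 x + 74.4 y = -13449.69
Solving the 2×2 system: x ≈ 112.2, y ≈ 111.5 km.
Check against SEIS_02 (with the unrounded x, y): √(x²+y²) = 158.17 ≈ 158.18 km. ✓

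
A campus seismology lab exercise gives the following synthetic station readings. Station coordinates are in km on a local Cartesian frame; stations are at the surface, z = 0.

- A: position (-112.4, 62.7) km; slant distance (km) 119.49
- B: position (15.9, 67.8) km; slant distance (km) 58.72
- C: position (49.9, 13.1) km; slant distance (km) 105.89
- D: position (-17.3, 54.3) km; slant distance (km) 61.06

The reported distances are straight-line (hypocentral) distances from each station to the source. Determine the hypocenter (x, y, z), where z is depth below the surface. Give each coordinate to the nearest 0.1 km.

Each station gives a sphere (x−x_i)² + (y−y_i)² + z² = d_i² (stations at z=0).
Subtracting the A sphere from B and C: z² cancels, leaving linear equations in x and y:
256.6 x + 10.2 y = -885.58
324.6 x − 99.2 y = -10838.26
Solving: x ≈ -6.897, y ≈ 86.688 km (keep extra digits for the depth step; rounded: -6.9, 86.7).
Then from the A sphere: z² = 119.49² − (x + 112.4)² − (y − 62.7)² with x = -6.897, y = 86.688, so z ≈ 50.710 ≈ 50.7 km.
Check against D (with the unrounded solution): distance 61.06 ≈ 61.06 km. ✓

(-6.9, 86.7, 50.7)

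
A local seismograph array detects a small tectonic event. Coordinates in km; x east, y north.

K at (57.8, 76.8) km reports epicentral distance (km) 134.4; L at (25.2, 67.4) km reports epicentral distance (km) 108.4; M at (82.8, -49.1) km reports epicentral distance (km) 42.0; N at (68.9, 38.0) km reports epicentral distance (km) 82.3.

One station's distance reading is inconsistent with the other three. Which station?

K

Solve using three stations at a time. Using L, M, N (subtract circle equations pairwise → linear system) gives (x, y) ≈ (41.8, -39.7).
Distances from that point to each station vs reported:
  K: calculated 117.6 vs reported 134.4 → residual 16.8 km
  L: calculated 108.4 vs reported 108.4 → residual 0.0 km
  M: calculated 42.0 vs reported 42.0 → residual 0.0 km
  N: calculated 82.3 vs reported 82.3 → residual 0.0 km
L, M, N are mutually consistent (residuals ≈ 0); K is off by 16.8 km.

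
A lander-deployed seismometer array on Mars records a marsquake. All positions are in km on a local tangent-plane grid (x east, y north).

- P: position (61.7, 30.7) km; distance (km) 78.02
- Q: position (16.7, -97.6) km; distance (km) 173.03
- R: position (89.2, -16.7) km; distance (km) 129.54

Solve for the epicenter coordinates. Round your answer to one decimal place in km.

Circle about each station: (x − 61.7)² + (y − 30.7)² = 78.02²; (x − 16.7)² + (y + 97.6)² = 173.03²; (x − 89.2)² + (y + 16.7)² = 129.54².
Subtracting pairs of circle equations eliminates x²+y² and gives linear equations (the radical axes):
-90.0 x − 256.6 y = -18796.99
55.0 x − 94.8 y = -7207.34
Solving the 2×2 system: x ≈ -3.0, y ≈ 74.3 km.

-3.0 km east, 74.3 km north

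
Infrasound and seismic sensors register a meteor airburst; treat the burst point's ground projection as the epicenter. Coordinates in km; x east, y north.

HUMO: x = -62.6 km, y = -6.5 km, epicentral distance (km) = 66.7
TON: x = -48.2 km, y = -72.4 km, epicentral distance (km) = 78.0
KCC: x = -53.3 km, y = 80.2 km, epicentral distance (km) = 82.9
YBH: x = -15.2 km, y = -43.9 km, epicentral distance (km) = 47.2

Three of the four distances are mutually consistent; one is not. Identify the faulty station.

Solve using three stations at a time. Using TON, KCC, YBH (subtract circle equations pairwise → linear system) gives (x, y) ≈ (-25.4, 2.2).
Distances from that point to each station vs reported:
  HUMO: calculated 38.2 vs reported 66.7 → residual 28.5 km
  TON: calculated 78.0 vs reported 78.0 → residual 0.0 km
  KCC: calculated 82.9 vs reported 82.9 → residual 0.0 km
  YBH: calculated 47.2 vs reported 47.2 → residual 0.0 km
TON, KCC, YBH are mutually consistent (residuals ≈ 0); HUMO is off by 28.5 km.

HUMO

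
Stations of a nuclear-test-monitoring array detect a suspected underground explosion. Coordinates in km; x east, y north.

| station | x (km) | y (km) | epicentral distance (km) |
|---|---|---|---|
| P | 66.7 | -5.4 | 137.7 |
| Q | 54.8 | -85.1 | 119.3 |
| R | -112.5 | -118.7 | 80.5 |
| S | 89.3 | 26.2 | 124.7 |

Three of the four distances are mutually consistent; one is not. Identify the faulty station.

Solve using three stations at a time. Using P, Q, R (subtract circle equations pairwise → linear system) gives (x, y) ≈ (-61.1, -56.7).
Distances from that point to each station vs reported:
  P: calculated 137.7 vs reported 137.7 → residual 0.0 km
  Q: calculated 119.3 vs reported 119.3 → residual 0.0 km
  R: calculated 80.5 vs reported 80.5 → residual 0.0 km
  S: calculated 171.7 vs reported 124.7 → residual 47.0 km
P, Q, R are mutually consistent (residuals ≈ 0); S is off by 47.0 km.

S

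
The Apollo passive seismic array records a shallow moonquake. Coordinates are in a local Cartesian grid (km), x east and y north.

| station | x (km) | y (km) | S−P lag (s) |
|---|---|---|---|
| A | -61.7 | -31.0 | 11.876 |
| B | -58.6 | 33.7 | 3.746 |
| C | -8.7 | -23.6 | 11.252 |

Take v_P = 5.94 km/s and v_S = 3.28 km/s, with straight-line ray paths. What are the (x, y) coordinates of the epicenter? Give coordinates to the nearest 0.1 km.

Distance from S−P lag: d = Δt · v_P v_S / (v_P − v_S) = Δt · (5.94·3.28)/(5.94−3.28) ≈ 7.3245·Δt.
So d_A = 86.99, d_B = 27.44, d_C = 82.42 km.
Circle about each station: (x + 61.7)² + (y + 31.0)² = 86.99²; (x + 58.6)² + (y − 33.7)² = 27.44²; (x + 8.7)² + (y + 23.6)² = 82.42².
Subtracting the A equation from the B and C equations removes the quadratic terms:
6.2 x + 129.4 y = 6616.07
106.0 x + 14.8 y = -3361.04
Solving the 2×2 system: x ≈ -39.1, y ≈ 53.0 km.

-39.1 km east, 53.0 km north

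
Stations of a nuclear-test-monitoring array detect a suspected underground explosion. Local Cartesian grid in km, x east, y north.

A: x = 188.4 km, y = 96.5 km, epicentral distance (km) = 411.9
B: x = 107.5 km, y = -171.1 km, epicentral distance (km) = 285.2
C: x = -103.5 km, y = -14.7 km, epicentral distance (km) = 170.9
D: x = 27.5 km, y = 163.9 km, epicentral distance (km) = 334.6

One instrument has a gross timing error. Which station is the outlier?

C

Solve using three stations at a time. Using A, B, D (subtract circle equations pairwise → linear system) gives (x, y) ≈ (-170.4, -106.1).
Distances from that point to each station vs reported:
  A: calculated 412.0 vs reported 411.9 → residual 0.1 km
  B: calculated 285.4 vs reported 285.2 → residual 0.2 km
  C: calculated 113.2 vs reported 170.9 → residual 57.7 km
  D: calculated 334.7 vs reported 334.6 → residual 0.1 km
A, B, D are mutually consistent (residuals ≈ 0); C is off by 57.7 km.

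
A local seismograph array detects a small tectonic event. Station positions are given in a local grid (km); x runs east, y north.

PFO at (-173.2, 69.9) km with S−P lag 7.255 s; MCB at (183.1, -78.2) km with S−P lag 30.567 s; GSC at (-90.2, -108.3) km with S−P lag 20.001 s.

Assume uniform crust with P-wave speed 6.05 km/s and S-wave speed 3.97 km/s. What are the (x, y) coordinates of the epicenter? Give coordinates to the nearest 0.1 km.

Distance from S−P lag: d = Δt · v_P v_S / (v_P − v_S) = Δt · (6.05·3.97)/(6.05−3.97) ≈ 11.5474·Δt.
So d_PFO = 83.78, d_MCB = 352.97, d_GSC = 230.96 km.
Circle about each station: (x + 173.2)² + (y − 69.9)² = 83.78²; (x − 183.1)² + (y + 78.2)² = 352.97²; (x + 90.2)² + (y + 108.3)² = 230.96².
Subtracting pairs of circle equations eliminates x²+y² and gives linear equations (the radical axes):
712.6 x − 296.2 y = -112812.13
166.0 x − 356.4 y = -61342.75
Solving the 2×2 system: x ≈ -107.6, y ≈ 122.0 km.
Check against PFO (with the unrounded x, y): √((x + 173.2)²+(y − 69.9)²) = 83.77 ≈ 83.78 km. ✓

x ≈ -107.6 km, y ≈ 122.0 km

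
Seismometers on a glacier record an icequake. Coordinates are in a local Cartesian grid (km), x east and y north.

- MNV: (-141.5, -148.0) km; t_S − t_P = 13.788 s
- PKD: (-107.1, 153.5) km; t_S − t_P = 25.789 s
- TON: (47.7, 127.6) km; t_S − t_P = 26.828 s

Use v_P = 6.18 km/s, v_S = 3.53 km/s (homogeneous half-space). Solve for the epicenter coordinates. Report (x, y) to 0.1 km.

-74.6 km east, -56.3 km north

Distance from S−P lag: d = Δt · v_P v_S / (v_P − v_S) = Δt · (6.18·3.53)/(6.18−3.53) ≈ 8.2322·Δt.
So d_MNV = 113.51, d_PKD = 212.30, d_TON = 220.85 km.
Circle about each station: (x + 141.5)² + (y + 148.0)² = 113.51²; (x + 107.1)² + (y − 153.5)² = 212.30²; (x − 47.7)² + (y − 127.6)² = 220.85².
Subtracting the MNV equation from the PKD and TON equations removes the quadratic terms:
68.8 x + 603.0 y = -39080.36
378.4 x + 551.2 y = -59259.40
Solving the 2×2 system: x ≈ -74.6, y ≈ -56.3 km.
Check against MNV (with the unrounded x, y): √((x + 141.5)²+(y + 148.0)²) = 113.51 ≈ 113.51 km. ✓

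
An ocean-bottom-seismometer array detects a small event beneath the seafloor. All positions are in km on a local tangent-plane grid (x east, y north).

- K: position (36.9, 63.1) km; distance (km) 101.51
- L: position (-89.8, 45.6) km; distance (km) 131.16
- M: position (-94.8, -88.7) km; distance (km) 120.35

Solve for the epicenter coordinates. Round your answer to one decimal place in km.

13.2 km east, -35.6 km north

Circle about each station: (x − 36.9)² + (y − 63.1)² = 101.51²; (x + 89.8)² + (y − 45.6)² = 131.16²; (x + 94.8)² + (y + 88.7)² = 120.35².
Subtracting the K equation from the L and M equations removes the quadratic terms:
-253.4 x − 35.0 y = -2098.49
-263.4 x − 303.6 y = 7331.67
Solving the 2×2 system: x ≈ 13.2, y ≈ -35.6 km.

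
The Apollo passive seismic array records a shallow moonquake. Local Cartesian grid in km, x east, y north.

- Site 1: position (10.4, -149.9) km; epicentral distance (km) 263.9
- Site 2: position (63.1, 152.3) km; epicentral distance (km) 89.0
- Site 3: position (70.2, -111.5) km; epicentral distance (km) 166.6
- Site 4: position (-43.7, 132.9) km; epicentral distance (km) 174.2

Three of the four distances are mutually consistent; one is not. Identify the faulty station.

Solve using three stations at a time. Using Site 1, Site 2, Site 4 (subtract circle equations pairwise → linear system) gives (x, y) ≈ (124.6, 88.0).
Distances from that point to each station vs reported:
  Site 1: calculated 263.9 vs reported 263.9 → residual 0.0 km
  Site 2: calculated 89.0 vs reported 89.0 → residual 0.0 km
  Site 3: calculated 206.8 vs reported 166.6 → residual 40.2 km
  Site 4: calculated 174.2 vs reported 174.2 → residual 0.0 km
Site 1, Site 2, Site 4 are mutually consistent (residuals ≈ 0); Site 3 is off by 40.2 km.

Site 3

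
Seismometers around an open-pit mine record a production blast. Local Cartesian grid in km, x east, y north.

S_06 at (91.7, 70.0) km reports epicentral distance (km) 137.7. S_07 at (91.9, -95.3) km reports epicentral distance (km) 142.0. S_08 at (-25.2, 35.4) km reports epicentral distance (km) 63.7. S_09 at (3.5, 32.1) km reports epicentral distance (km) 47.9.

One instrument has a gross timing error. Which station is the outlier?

Solve using three stations at a time. Using S_06, S_07, S_09 (subtract circle equations pairwise → linear system) gives (x, y) ≈ (-21.0, -9.1).
Distances from that point to each station vs reported:
  S_06: calculated 137.7 vs reported 137.7 → residual 0.0 km
  S_07: calculated 142.0 vs reported 142.0 → residual 0.0 km
  S_08: calculated 44.7 vs reported 63.7 → residual 19.0 km
  S_09: calculated 48.0 vs reported 47.9 → residual 0.1 km
S_06, S_07, S_09 are mutually consistent (residuals ≈ 0); S_08 is off by 19.0 km.

S_08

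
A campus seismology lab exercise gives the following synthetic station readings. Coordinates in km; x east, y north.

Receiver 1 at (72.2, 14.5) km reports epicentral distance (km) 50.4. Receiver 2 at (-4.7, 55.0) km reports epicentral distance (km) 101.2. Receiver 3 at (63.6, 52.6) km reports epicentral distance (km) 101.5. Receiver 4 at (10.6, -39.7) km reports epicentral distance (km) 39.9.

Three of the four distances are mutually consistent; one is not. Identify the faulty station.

Solve using three stations at a time. Using Receiver 1, Receiver 2, Receiver 4 (subtract circle equations pairwise → linear system) gives (x, y) ≈ (49.5, -30.5).
Distances from that point to each station vs reported:
  Receiver 1: calculated 50.4 vs reported 50.4 → residual 0.0 km
  Receiver 2: calculated 101.2 vs reported 101.2 → residual 0.0 km
  Receiver 3: calculated 84.3 vs reported 101.5 → residual 17.2 km
  Receiver 4: calculated 39.9 vs reported 39.9 → residual 0.0 km
Receiver 1, Receiver 2, Receiver 4 are mutually consistent (residuals ≈ 0); Receiver 3 is off by 17.2 km.

Receiver 3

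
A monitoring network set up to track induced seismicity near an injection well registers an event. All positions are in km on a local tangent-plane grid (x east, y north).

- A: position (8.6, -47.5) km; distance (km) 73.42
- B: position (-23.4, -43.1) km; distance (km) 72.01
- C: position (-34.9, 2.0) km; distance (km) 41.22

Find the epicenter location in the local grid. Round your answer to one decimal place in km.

x ≈ -0.9 km, y ≈ 25.3 km

Circle about each station: (x − 8.6)² + (y + 47.5)² = 73.42²; (x + 23.4)² + (y + 43.1)² = 72.01²; (x + 34.9)² + (y − 2.0)² = 41.22².
Subtracting pairs of circle equations eliminates x²+y² and gives linear equations (the radical axes):
-64.0 x + 8.8 y = 280.02
-87.0 x + 99.0 y = 2583.21
Solving the 2×2 system: x ≈ -0.9, y ≈ 25.3 km.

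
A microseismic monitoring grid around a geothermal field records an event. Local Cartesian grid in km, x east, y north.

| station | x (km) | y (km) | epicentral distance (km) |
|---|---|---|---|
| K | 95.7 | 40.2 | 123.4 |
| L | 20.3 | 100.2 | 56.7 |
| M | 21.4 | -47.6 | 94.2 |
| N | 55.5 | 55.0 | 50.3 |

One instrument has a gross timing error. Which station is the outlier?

K

Solve using three stations at a time. Using L, M, N (subtract circle equations pairwise → linear system) gives (x, y) ≈ (6.2, 45.3).
Distances from that point to each station vs reported:
  K: calculated 89.7 vs reported 123.4 → residual 33.7 km
  L: calculated 56.6 vs reported 56.7 → residual 0.1 km
  M: calculated 94.2 vs reported 94.2 → residual 0.0 km
  N: calculated 50.2 vs reported 50.3 → residual 0.1 km
L, M, N are mutually consistent (residuals ≈ 0); K is off by 33.7 km.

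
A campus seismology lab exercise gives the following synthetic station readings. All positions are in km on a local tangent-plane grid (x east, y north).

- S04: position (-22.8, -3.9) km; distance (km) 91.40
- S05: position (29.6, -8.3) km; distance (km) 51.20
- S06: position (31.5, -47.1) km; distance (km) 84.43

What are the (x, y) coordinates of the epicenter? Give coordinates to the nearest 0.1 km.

x ≈ 61.3 km, y ≈ 31.9 km

Circle about each station: (x + 22.8)² + (y + 3.9)² = 91.40²; (x − 29.6)² + (y + 8.3)² = 51.20²; (x − 31.5)² + (y + 47.1)² = 84.43².
Subtracting the S04 equation from the S05 and S06 equations removes the quadratic terms:
104.8 x − 8.8 y = 6142.52
108.6 x − 86.4 y = 3901.15
Solving the 2×2 system: x ≈ 61.3, y ≈ 31.9 km.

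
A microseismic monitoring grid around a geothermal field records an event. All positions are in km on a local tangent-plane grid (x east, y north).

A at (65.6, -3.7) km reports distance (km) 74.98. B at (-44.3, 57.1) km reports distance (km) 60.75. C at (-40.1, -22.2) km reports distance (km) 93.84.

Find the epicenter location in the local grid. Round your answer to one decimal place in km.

Circle about each station: (x − 65.6)² + (y + 3.7)² = 74.98²; (x + 44.3)² + (y − 57.1)² = 60.75²; (x + 40.1)² + (y + 22.2)² = 93.84².
Subtracting the A equation from the B and C equations removes the quadratic terms:
-219.8 x + 121.6 y = 2837.29
-211.4 x − 37.0 y = -5400.15
Solving the 2×2 system: x ≈ 16.3, y ≈ 52.8 km.
Check against A (with the unrounded x, y): √((x − 65.6)²+(y + 3.7)²) = 74.98 ≈ 74.98 km. ✓

16.3 km east, 52.8 km north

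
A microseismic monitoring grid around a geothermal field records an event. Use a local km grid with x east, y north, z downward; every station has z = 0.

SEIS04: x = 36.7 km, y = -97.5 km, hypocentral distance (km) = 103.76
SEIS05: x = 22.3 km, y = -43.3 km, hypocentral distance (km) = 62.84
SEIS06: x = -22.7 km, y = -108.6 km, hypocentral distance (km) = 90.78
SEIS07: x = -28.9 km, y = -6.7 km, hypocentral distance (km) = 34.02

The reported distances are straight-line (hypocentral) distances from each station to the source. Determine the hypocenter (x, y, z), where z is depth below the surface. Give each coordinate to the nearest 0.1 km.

(-29.2, -23.1, 29.8)

Each station gives a sphere (x−x_i)² + (y−y_i)² + z² = d_i² (stations at z=0).
Subtracting the SEIS04 sphere from SEIS05 and SEIS06: z² cancels, leaving linear equations in x and y:
-28.8 x + 108.4 y = -1663.69
-118.8 x − 22.2 y = 3981.24
Solving: x ≈ -29.195, y ≈ -23.104 km (keep extra digits for the depth step; rounded: -29.2, -23.1).
Then from the SEIS04 sphere: z² = 103.76² − (x − 36.7)² − (y + 97.5)² with x = -29.195, y = -23.104, so z ≈ 29.820 ≈ 29.8 km.
Check against SEIS07 (with the unrounded solution): distance 34.04 ≈ 34.02 km. ✓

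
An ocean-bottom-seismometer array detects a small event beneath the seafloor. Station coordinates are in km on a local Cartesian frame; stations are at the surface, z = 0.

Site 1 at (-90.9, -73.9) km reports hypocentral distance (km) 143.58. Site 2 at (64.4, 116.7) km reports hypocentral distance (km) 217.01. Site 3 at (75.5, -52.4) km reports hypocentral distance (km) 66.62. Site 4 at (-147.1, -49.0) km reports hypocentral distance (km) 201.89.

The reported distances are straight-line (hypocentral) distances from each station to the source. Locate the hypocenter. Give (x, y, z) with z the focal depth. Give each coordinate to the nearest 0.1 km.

(45.1, -95.6, 40.6)

Each station gives a sphere (x−x_i)² + (y−y_i)² + z² = d_i² (stations at z=0).
Subtracting the Site 1 sphere from Site 2 and Site 3: z² cancels, leaving linear equations in x and y:
310.6 x + 381.2 y = -22435.89
332.8 x + 43.0 y = 10898.98
Solving: x ≈ 45.102, y ≈ -95.605 km (keep extra digits for the depth step; rounded: 45.1, -95.6).
Then from the Site 1 sphere: z² = 143.58² − (x + 90.9)² − (y + 73.9)² with x = 45.102, y = -95.605, so z ≈ 40.590 ≈ 40.6 km.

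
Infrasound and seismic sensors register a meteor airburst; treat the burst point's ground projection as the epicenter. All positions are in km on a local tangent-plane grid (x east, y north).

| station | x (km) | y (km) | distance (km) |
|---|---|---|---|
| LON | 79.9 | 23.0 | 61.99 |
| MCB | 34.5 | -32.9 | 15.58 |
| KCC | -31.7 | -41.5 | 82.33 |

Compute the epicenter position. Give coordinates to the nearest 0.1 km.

50.0 km east, -31.3 km north

Circle about each station: (x − 79.9)² + (y − 23.0)² = 61.99²; (x − 34.5)² + (y + 32.9)² = 15.58²; (x + 31.7)² + (y + 41.5)² = 82.33².
Subtracting the LON equation from the MCB and KCC equations removes the quadratic terms:
-90.8 x − 111.8 y = -1040.33
-223.2 x − 129.0 y = -7121.34
Solving the 2×2 system: x ≈ 50.0, y ≈ -31.3 km.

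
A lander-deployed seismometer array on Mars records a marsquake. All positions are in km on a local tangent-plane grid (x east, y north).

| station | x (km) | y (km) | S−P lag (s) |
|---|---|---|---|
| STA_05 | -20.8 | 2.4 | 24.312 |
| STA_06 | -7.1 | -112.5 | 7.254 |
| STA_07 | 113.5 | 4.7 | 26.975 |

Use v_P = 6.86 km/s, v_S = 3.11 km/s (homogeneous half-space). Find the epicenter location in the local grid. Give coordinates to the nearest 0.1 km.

Distance from S−P lag: d = Δt · v_P v_S / (v_P − v_S) = Δt · (6.86·3.11)/(6.86−3.11) ≈ 5.6892·Δt.
So d_STA_05 = 138.32, d_STA_06 = 41.27, d_STA_07 = 153.47 km.
Circle about each station: (x + 20.8)² + (y − 2.4)² = 138.32²; (x + 7.1)² + (y + 112.5)² = 41.27²; (x − 113.5)² + (y − 4.7)² = 153.47².
Subtracting the STA_05 equation from the STA_06 and STA_07 equations removes the quadratic terms:
27.4 x − 229.8 y = 29697.47
268.6 x + 4.6 y = 8045.32
Solving the 2×2 system: x ≈ 32.1, y ≈ -125.4 km.

x ≈ 32.1 km, y ≈ -125.4 km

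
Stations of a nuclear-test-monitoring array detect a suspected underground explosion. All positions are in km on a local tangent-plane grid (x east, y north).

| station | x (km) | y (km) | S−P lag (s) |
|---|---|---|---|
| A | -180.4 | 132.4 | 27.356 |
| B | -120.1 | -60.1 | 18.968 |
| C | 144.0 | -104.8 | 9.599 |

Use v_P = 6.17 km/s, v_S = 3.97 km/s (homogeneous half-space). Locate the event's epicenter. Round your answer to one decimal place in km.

Distance from S−P lag: d = Δt · v_P v_S / (v_P − v_S) = Δt · (6.17·3.97)/(6.17−3.97) ≈ 11.1340·Δt.
So d_A = 304.58, d_B = 211.19, d_C = 106.88 km.
Circle about each station: (x + 180.4)² + (y − 132.4)² = 304.58²; (x + 120.1)² + (y + 60.1)² = 211.19²; (x − 144.0)² + (y + 104.8)² = 106.88².
Subtracting pairs of circle equations eliminates x²+y² and gives linear equations (the radical axes):
120.6 x − 385.0 y = 16129.86
648.8 x − 474.4 y = 62990.76
Solving the 2×2 system: x ≈ 86.2, y ≈ -14.9 km.
Check against A (with the unrounded x, y): √((x + 180.4)²+(y − 132.4)²) = 304.58 ≈ 304.58 km. ✓

86.2 km east, -14.9 km north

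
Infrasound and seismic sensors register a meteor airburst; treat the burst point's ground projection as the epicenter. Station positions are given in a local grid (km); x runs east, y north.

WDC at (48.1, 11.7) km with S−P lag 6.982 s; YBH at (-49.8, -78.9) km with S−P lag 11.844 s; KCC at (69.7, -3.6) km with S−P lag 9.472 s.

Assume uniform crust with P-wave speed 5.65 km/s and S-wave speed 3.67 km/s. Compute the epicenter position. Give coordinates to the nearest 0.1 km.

(-18.8, 41.2)

Distance from S−P lag: d = Δt · v_P v_S / (v_P − v_S) = Δt · (5.65·3.67)/(5.65−3.67) ≈ 10.4725·Δt.
So d_WDC = 73.12, d_YBH = 124.04, d_KCC = 99.20 km.
Circle about each station: (x − 48.1)² + (y − 11.7)² = 73.12²; (x + 49.8)² + (y + 78.9)² = 124.04²; (x − 69.7)² + (y + 3.6)² = 99.20².
Subtracting pairs of circle equations eliminates x²+y² and gives linear equations (the radical axes):
-195.8 x − 181.2 y = -3784.64
43.2 x − 30.6 y = -2073.56
Solving the 2×2 system: x ≈ -18.8, y ≈ 41.2 km.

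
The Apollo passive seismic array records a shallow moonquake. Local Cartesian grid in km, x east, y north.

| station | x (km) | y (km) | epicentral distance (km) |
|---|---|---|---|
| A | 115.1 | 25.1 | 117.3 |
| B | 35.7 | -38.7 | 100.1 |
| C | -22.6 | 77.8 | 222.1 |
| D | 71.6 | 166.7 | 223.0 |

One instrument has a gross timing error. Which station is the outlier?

D

Solve using three stations at a time. Using A, B, C (subtract circle equations pairwise → linear system) gives (x, y) ≈ (120.4, -92.2).
Distances from that point to each station vs reported:
  A: calculated 117.4 vs reported 117.3 → residual 0.1 km
  B: calculated 100.2 vs reported 100.1 → residual 0.1 km
  C: calculated 222.1 vs reported 222.1 → residual 0.0 km
  D: calculated 263.4 vs reported 223.0 → residual 40.4 km
A, B, C are mutually consistent (residuals ≈ 0); D is off by 40.4 km.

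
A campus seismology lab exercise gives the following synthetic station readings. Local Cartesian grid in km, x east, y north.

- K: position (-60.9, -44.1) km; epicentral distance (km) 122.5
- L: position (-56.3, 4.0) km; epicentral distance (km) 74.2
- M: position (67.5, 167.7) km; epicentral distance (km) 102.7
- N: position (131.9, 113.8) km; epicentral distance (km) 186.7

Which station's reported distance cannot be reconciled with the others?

Solve using three stations at a time. Using K, L, N (subtract circle equations pairwise → linear system) gives (x, y) ≈ (-51.3, 78.0).
Distances from that point to each station vs reported:
  K: calculated 122.5 vs reported 122.5 → residual 0.0 km
  L: calculated 74.2 vs reported 74.2 → residual 0.0 km
  M: calculated 148.9 vs reported 102.7 → residual 46.2 km
  N: calculated 186.7 vs reported 186.7 → residual 0.0 km
K, L, N are mutually consistent (residuals ≈ 0); M is off by 46.2 km.

M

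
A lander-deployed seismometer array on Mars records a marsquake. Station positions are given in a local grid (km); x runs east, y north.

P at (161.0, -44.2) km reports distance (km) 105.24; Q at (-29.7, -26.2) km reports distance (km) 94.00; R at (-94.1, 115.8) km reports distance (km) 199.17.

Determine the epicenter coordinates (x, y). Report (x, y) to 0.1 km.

Circle about each station: (x − 161.0)² + (y + 44.2)² = 105.24²; (x + 29.7)² + (y + 26.2)² = 94.00²; (x + 94.1)² + (y − 115.8)² = 199.17².
Subtracting the P equation from the Q and R equations removes the quadratic terms:
-381.4 x + 36.0 y = -24066.65
-510.2 x + 320.0 y = -34203.42
Solving the 2×2 system: x ≈ 62.4, y ≈ -7.4 km.

62.4 km east, -7.4 km north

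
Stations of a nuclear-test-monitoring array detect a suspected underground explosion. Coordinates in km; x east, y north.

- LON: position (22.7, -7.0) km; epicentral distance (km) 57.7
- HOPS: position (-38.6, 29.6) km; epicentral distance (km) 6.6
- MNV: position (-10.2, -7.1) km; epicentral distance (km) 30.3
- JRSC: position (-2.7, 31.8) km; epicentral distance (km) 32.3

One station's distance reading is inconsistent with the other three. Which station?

Solve using three stations at a time. Using LON, MNV, JRSC (subtract circle equations pairwise → linear system) gives (x, y) ≈ (-30.5, 15.4).
Distances from that point to each station vs reported:
  LON: calculated 57.7 vs reported 57.7 → residual 0.0 km
  HOPS: calculated 16.4 vs reported 6.6 → residual 9.8 km
  MNV: calculated 30.3 vs reported 30.3 → residual 0.0 km
  JRSC: calculated 32.3 vs reported 32.3 → residual 0.0 km
LON, MNV, JRSC are mutually consistent (residuals ≈ 0); HOPS is off by 9.8 km.

HOPS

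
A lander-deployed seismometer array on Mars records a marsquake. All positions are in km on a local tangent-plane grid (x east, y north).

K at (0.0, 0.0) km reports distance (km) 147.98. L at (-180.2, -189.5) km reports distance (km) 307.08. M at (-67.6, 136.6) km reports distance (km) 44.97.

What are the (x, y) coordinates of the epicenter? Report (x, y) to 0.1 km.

x ≈ -101.8 km, y ≈ 107.4 km

Circle about each station: x² + y² = 147.98²; (x + 180.2)² + (y + 189.5)² = 307.08²; (x + 67.6)² + (y − 136.6)² = 44.97².
Subtracting the K equation from the L and M equations removes the quadratic terms:
-360.4 x − 379.0 y = -4017.76
-135.2 x + 273.2 y = 43105.10
Solving the 2×2 system: x ≈ -101.8, y ≈ 107.4 km.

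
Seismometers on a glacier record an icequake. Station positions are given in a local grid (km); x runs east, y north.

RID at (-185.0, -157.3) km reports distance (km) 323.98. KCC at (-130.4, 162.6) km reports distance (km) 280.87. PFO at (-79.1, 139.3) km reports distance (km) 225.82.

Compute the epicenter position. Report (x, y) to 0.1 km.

x ≈ 98.4 km, y ≈ -0.3 km

Circle about each station: (x + 185.0)² + (y + 157.3)² = 323.98²; (x + 130.4)² + (y − 162.6)² = 280.87²; (x + 79.1)² + (y − 139.3)² = 225.82².
Subtracting pairs of circle equations eliminates x²+y² and gives linear equations (the radical axes):
109.2 x + 639.8 y = 10549.71
211.8 x + 593.2 y = 20661.38
Solving the 2×2 system: x ≈ 98.4, y ≈ -0.3 km.
Check against RID (with the unrounded x, y): √((x + 185.0)²+(y + 157.3)²) = 323.99 ≈ 323.98 km. ✓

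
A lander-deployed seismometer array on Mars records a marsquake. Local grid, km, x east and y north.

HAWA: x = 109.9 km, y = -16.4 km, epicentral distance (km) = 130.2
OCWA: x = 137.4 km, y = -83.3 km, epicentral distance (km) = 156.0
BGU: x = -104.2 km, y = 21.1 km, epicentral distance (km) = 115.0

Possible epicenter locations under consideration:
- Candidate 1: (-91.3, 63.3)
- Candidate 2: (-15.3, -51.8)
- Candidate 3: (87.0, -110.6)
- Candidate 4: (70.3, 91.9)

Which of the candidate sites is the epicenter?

Candidate 2

For each candidate, compare |candidate − station| to the reported distance:
Candidate 1: residuals HAWA 86.2, OCWA 115.7, BGU 70.9 → max 115.7 km
Candidate 2: residuals HAWA 0.1, OCWA 0.1, BGU 0.0 → max 0.1 km
Candidate 3: residuals HAWA 33.3, OCWA 98.7, BGU 117.2 → max 117.2 km
Candidate 4: residuals HAWA 14.9, OCWA 31.6, BGU 73.3 → max 73.3 km
Only Candidate 2 has all residuals ≈ 0.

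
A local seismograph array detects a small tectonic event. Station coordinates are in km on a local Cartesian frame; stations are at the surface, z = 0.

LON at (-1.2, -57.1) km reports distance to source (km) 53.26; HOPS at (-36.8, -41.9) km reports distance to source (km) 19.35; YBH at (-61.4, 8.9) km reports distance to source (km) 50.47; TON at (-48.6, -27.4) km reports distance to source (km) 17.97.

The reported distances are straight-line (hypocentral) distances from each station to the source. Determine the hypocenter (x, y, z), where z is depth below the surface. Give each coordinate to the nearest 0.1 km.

x ≈ -48.5 km, y ≈ -37.6 km, depth ≈ 14.8 km

Each station gives a sphere (x−x_i)² + (y−y_i)² + z² = d_i² (stations at z=0).
Subtracting the LON sphere from HOPS and YBH: z² cancels, leaving linear equations in x and y:
-71.2 x + 30.4 y = 2310.21
-120.4 x + 132.0 y = 876.73
Solving: x ≈ -48.498, y ≈ -37.594 km (keep extra digits for the depth step; rounded: -48.5, -37.6).
Then from the LON sphere: z² = 53.26² − (x + 1.2)² − (y + 57.1)² with x = -48.498, y = -37.594, so z ≈ 14.800 ≈ 14.8 km.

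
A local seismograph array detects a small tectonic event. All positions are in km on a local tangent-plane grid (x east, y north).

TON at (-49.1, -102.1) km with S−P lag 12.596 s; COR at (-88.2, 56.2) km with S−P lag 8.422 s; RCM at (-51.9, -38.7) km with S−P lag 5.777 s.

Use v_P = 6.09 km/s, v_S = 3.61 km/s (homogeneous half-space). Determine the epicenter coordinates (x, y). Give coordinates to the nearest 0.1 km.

Distance from S−P lag: d = Δt · v_P v_S / (v_P − v_S) = Δt · (6.09·3.61)/(6.09−3.61) ≈ 8.8649·Δt.
So d_TON = 111.66, d_COR = 74.66, d_RCM = 51.21 km.
Circle about each station: (x + 49.1)² + (y + 102.1)² = 111.66²; (x + 88.2)² + (y − 56.2)² = 74.66²; (x + 51.9)² + (y + 38.7)² = 51.21².
Subtracting pairs of circle equations eliminates x²+y² and gives linear equations (the radical axes):
-78.2 x + 316.6 y = 4996.30
-5.6 x + 126.8 y = 1201.57
Solving the 2×2 system: x ≈ -31.1, y ≈ 8.1 km.
Check against TON (with the unrounded x, y): √((x + 49.1)²+(y + 102.1)²) = 111.67 ≈ 111.66 km. ✓

(-31.1, 8.1)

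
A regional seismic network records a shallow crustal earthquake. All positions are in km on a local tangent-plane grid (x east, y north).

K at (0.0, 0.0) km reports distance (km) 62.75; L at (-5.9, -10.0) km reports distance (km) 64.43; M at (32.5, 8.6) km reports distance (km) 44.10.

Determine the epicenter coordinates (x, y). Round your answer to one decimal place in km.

55.7 km east, -28.9 km north

Circle about each station: x² + y² = 62.75²; (x + 5.9)² + (y + 10.0)² = 64.43²; (x − 32.5)² + (y − 8.6)² = 44.10².
Subtracting the K equation from the L and M equations removes the quadratic terms:
-11.8 x − 20.0 y = -78.85
65.0 x + 17.2 y = 3122.96
Solving the 2×2 system: x ≈ 55.7, y ≈ -28.9 km.
Check against K (with the unrounded x, y): √(x²+y²) = 62.76 ≈ 62.75 km. ✓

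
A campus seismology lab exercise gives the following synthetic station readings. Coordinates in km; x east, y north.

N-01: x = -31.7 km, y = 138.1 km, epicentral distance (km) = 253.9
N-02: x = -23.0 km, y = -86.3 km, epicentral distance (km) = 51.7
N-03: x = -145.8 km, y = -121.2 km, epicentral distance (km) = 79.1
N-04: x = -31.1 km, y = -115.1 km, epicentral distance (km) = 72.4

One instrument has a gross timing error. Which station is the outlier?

N-04

Solve using three stations at a time. Using N-01, N-02, N-03 (subtract circle equations pairwise → linear system) gives (x, y) ≈ (-67.1, -113.3).
Distances from that point to each station vs reported:
  N-01: calculated 253.9 vs reported 253.9 → residual 0.0 km
  N-02: calculated 51.7 vs reported 51.7 → residual 0.0 km
  N-03: calculated 79.1 vs reported 79.1 → residual 0.0 km
  N-04: calculated 36.0 vs reported 72.4 → residual 36.4 km
N-01, N-02, N-03 are mutually consistent (residuals ≈ 0); N-04 is off by 36.4 km.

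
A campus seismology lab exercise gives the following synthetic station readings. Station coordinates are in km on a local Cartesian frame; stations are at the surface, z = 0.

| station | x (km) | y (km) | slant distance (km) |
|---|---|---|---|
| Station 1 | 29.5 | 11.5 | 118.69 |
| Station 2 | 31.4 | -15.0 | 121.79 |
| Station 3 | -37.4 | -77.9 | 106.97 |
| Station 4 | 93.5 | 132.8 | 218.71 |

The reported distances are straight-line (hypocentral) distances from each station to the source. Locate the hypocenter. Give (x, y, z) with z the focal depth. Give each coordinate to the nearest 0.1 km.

Each station gives a sphere (x−x_i)² + (y−y_i)² + z² = d_i² (stations at z=0).
Subtracting the Station 1 sphere from Station 2 and Station 3: z² cancels, leaving linear equations in x and y:
3.8 x − 53.0 y = -537.03
-133.8 x − 178.8 y = 9109.41
Solving: x ≈ -74.486, y ≈ 4.792 km (keep extra digits for the depth step; rounded: -74.5, 4.8).
Then from the Station 1 sphere: z² = 118.69² − (x − 29.5)² − (y − 11.5)² with x = -74.486, y = 4.792, so z ≈ 56.826 ≈ 56.8 km.

(-74.5, 4.8, 56.8)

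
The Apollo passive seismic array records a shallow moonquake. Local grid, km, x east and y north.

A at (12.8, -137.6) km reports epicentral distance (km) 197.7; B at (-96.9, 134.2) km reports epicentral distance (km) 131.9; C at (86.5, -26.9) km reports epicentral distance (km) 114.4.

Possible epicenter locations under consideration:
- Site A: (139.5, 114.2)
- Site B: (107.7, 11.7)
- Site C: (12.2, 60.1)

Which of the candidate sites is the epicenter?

Site C

For each candidate, compare |candidate − station| to the reported distance:
Site A: residuals A 84.2, B 105.3, C 36.3 → max 105.3 km
Site B: residuals A 20.8, B 106.6, C 70.4 → max 106.6 km
Site C: residuals A 0.0, B 0.0, C 0.0 → max 0.0 km
Only Site C has all residuals ≈ 0.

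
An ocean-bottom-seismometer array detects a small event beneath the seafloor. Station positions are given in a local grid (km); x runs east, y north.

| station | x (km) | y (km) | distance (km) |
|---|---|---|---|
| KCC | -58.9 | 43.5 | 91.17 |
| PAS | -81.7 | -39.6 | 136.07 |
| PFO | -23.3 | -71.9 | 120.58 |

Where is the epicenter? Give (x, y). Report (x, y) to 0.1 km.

Circle about each station: (x + 58.9)² + (y − 43.5)² = 91.17²; (x + 81.7)² + (y + 39.6)² = 136.07²; (x + 23.3)² + (y + 71.9)² = 120.58².
Subtracting pairs of circle equations eliminates x²+y² and gives linear equations (the radical axes):
-45.6 x − 166.2 y = -7321.49
71.2 x − 230.8 y = -5876.53
Solving the 2×2 system: x ≈ 31.9, y ≈ 35.3 km.
Check against KCC (with the unrounded x, y): √((x + 58.9)²+(y − 43.5)²) = 91.17 ≈ 91.17 km. ✓

31.9 km east, 35.3 km north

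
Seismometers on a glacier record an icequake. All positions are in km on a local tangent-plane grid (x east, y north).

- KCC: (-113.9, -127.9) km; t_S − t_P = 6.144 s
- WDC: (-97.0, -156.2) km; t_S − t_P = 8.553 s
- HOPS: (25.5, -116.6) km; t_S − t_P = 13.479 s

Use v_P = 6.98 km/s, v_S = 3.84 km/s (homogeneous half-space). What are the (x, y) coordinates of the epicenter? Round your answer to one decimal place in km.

Distance from S−P lag: d = Δt · v_P v_S / (v_P − v_S) = Δt · (6.98·3.84)/(6.98−3.84) ≈ 8.5361·Δt.
So d_KCC = 52.45, d_WDC = 73.01, d_HOPS = 115.06 km.
Circle about each station: (x + 113.9)² + (y + 127.9)² = 52.45²; (x + 97.0)² + (y + 156.2)² = 73.01²; (x − 25.5)² + (y + 116.6)² = 115.06².
Subtracting pairs of circle equations eliminates x²+y² and gives linear equations (the radical axes):
33.8 x − 56.6 y = 1896.36
278.8 x + 22.6 y = -25573.61
Solving the 2×2 system: x ≈ -84.9, y ≈ -84.2 km.
Check against KCC (with the unrounded x, y): √((x + 113.9)²+(y + 127.9)²) = 52.44 ≈ 52.45 km. ✓

x ≈ -84.9 km, y ≈ -84.2 km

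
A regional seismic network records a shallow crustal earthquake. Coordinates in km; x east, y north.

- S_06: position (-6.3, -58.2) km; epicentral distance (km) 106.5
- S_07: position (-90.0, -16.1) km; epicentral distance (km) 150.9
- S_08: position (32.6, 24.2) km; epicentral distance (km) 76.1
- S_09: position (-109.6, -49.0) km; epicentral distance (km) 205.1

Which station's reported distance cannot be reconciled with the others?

S_07

Solve using three stations at a time. Using S_06, S_08, S_09 (subtract circle equations pairwise → linear system) gives (x, y) ≈ (93.6, -21.3).
Distances from that point to each station vs reported:
  S_06: calculated 106.5 vs reported 106.5 → residual 0.0 km
  S_07: calculated 183.7 vs reported 150.9 → residual 32.8 km
  S_08: calculated 76.1 vs reported 76.1 → residual 0.0 km
  S_09: calculated 205.1 vs reported 205.1 → residual 0.0 km
S_06, S_08, S_09 are mutually consistent (residuals ≈ 0); S_07 is off by 32.8 km.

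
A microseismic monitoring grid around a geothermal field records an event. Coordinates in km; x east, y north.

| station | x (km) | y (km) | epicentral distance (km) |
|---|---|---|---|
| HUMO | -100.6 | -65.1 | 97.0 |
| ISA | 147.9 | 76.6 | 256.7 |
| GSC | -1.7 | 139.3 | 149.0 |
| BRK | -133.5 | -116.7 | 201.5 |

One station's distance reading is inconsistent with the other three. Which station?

Solve using three stations at a time. Using HUMO, ISA, GSC (subtract circle equations pairwise → linear system) gives (x, y) ≈ (-104.9, 31.8).
Distances from that point to each station vs reported:
  HUMO: calculated 97.0 vs reported 97.0 → residual 0.0 km
  ISA: calculated 256.7 vs reported 256.7 → residual 0.0 km
  GSC: calculated 149.0 vs reported 149.0 → residual 0.0 km
  BRK: calculated 151.2 vs reported 201.5 → residual 50.3 km
HUMO, ISA, GSC are mutually consistent (residuals ≈ 0); BRK is off by 50.3 km.

BRK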